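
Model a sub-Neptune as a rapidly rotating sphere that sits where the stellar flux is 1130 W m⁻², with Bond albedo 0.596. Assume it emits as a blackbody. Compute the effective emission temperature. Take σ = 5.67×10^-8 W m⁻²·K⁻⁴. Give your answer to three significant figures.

212 K

The planet absorbs (1−α)S over its disc πR² and re-emits over 4πR², so the mean absorbed flux is (1−0.596)·1130/4 = 114.1 W m⁻².
In equilibrium σT⁴ equals this, so T = 211.8 K.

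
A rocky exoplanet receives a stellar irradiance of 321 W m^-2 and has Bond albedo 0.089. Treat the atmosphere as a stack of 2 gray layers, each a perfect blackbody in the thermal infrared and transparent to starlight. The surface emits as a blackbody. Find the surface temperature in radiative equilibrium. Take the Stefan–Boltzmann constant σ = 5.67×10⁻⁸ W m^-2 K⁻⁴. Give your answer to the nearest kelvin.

Top-of-atmosphere balance: σT_e⁴ = S(1−α)/4 = 73.11 W m^-2 → T_e = 189.5 K.
For an N-layer opaque stack, T_s⁴ = (N+1)T_e⁴, hence T_s = (3)^(1/4)×189.5 K = 249.4 K.

249 kelvin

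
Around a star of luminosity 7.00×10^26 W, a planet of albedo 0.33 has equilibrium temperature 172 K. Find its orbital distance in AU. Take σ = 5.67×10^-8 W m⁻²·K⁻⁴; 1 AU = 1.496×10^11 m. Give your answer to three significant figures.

The flux needed for this T is 4σT⁴/(1−0.33) = 296.3 W m⁻².
S = L/(4πd²) → d = √(L/4πS) = √(7.00×10^26/(4π·296.3)) = 4.336×10^11 m = 2.898 AU.

2.90 AU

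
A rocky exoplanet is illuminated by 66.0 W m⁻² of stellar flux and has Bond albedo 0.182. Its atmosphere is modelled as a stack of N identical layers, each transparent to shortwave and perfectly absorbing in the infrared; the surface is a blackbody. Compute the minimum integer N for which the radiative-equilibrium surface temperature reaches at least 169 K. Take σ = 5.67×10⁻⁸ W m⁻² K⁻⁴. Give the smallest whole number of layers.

Top-of-atmosphere balance: σT_e⁴ = S(1−α)/4 = 13.50 W m⁻² → T_e = 124.2 K.
Since T_s⁴ = (N+1)T_e⁴, we need N ≥ (T_s/T_e)⁴ − 1 = 2.427.
The minimum whole number is N = 3.

3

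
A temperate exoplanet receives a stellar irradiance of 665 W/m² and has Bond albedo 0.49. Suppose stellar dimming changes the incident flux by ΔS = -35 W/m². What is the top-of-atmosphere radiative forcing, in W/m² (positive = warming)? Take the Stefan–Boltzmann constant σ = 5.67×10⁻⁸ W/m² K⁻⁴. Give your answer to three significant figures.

-4.46 W/m²

TOA radiative forcing: ΔF = (1−α)ΔS/4 = 0.51·(-35)/4 = -4.463 W/m².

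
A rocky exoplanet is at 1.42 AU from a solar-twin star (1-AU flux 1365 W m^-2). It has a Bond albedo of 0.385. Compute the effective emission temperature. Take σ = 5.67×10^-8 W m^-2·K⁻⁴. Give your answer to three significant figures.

Irradiance scales as 1/d², so S = 1365 W m^-2 × (1/1.42)² = 676.9 W m^-2.
Absorbed flux (global mean): S(1−α)/4 = 676.9·0.615/4 = 104.1 W m^-2.
Balancing against σT⁴: T = (104.1/5.67×10⁻⁸)^(1/4) = 207.0 K.

207 K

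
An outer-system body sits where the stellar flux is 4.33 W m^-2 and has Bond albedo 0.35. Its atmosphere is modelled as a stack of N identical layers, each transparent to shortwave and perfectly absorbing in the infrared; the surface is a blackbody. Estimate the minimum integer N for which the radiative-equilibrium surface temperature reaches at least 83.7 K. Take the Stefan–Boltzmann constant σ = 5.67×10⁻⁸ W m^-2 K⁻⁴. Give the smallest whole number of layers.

3

Top-of-atmosphere balance: σT_e⁴ = S(1−α)/4 = 0.7036 W m^-2 → T_e = 59.35 K.
Since T_s⁴ = (N+1)T_e⁴, we need N ≥ (T_s/T_e)⁴ − 1 = 2.955.
The minimum whole number is N = 3.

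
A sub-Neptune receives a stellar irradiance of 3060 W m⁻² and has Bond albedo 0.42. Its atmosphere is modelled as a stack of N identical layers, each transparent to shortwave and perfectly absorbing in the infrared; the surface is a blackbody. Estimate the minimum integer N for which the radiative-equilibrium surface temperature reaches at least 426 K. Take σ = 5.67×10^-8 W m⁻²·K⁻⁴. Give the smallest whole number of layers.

4

The effective emission temperature is T_e = [S(1−α)/(4σ)]^¼ = 297.4 K.
Since T_s⁴ = (N+1)T_e⁴, we need N ≥ (T_s/T_e)⁴ − 1 = 3.209.
Rounding up, N = 4.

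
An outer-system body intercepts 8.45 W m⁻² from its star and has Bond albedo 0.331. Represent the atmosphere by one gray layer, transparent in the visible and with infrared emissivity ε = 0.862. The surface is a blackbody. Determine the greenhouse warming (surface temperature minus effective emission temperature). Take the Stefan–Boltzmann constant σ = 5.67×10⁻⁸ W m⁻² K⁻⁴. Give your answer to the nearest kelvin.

11 K

Effective emission temperature (TOA balance): σT_e⁴ = S(1−α)/4 = 1.413 W m⁻² → T_e = 70.66 K.
For a single slab of emissivity ε, T_s⁴ = 2T_e⁴/(2−ε); thus T_s = 70.66·(1.757)^(1/4) = 81.35 K.
Greenhouse warming: T_s − T_e = 10.70 K.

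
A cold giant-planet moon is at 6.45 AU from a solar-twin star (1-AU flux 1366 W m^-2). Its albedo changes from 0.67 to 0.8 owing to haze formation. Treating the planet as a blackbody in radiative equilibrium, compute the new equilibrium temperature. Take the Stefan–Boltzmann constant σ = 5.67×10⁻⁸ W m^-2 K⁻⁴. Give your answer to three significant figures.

By the inverse-square law, S = 1366/6.45² = 32.83 W m^-2.
With the new albedo, S(1−α₂)/4 = 1.642 W m^-2, so T₂ = 73.35 K.

73.4 K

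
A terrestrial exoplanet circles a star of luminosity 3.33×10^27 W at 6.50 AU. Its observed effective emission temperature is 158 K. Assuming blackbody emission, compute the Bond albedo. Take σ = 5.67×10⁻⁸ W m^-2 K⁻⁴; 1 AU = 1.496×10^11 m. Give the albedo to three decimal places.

0.496

d = 6.50 × 1.496×10^11 m = 9.724×10^11 m.
Flux at the orbit: S = L/(4πd²) = 3.33×10^27/(4π·(9.72×10^11)²) = 280.2 W m^-2.
From σT⁴ = S(1−α)/4 we invert for α: 1−α = 4σT⁴/S.
σT⁴ = 35.34 W m^-2, so 4σT⁴ = 141.3 W m^-2.
1−α = 141.3/280.2 = 0.5043, so α = 0.4957.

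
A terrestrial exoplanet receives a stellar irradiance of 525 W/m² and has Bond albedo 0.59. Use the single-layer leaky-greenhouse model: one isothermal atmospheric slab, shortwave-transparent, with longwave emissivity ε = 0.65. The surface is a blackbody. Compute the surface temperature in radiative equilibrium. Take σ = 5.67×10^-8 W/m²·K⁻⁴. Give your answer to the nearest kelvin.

194 kelvin

The planet radiates to space at T_e = [S(1−α)/(4σ)]^(1/4) = 175.5 K.
For a single slab of emissivity ε, T_s⁴ = 2T_e⁴/(2−ε); thus T_s = 175.5·(1.481)^(1/4) = 193.6 K.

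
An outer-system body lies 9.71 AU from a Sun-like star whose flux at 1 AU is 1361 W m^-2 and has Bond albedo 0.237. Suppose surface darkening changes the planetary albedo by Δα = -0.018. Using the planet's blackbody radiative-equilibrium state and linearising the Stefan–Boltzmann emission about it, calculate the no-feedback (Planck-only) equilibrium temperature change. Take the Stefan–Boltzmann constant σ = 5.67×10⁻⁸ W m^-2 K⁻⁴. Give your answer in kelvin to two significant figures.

0.49 K

By the inverse-square law, S = 1361/9.71² = 14.44 W m^-2.
Unperturbed T_e = [14.44·(1−0.237)/(4σ)]^¼ = 83.48 K.
ΔF = −(S/4)Δα = −(14.44/4)×(-0.018) = 0.06496 W m^-2.
The Planck feedback parameter is 4σT_e³ = 0.1319 W m^-2/K.
So ΔT₀ = 0.06496/0.1319 = 0.492 K.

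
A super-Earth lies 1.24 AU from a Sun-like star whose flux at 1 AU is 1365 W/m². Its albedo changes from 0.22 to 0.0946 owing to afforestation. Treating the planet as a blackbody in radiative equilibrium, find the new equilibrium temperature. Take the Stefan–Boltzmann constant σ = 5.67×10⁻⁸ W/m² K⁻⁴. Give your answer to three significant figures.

Flux at the orbit: S = 1365/(1.24)² = 887.7 W/m².
With the new albedo, S(1−α₂)/4 = 200.9 W/m², so T₂ = 244.0 K.

244 kelvin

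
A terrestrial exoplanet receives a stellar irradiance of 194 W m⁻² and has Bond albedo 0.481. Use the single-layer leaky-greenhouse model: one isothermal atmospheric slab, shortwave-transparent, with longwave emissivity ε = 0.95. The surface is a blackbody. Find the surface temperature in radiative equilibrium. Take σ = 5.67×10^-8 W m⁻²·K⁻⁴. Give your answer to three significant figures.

171 K

Effective emission temperature (TOA balance): σT_e⁴ = S(1−α)/4 = 25.17 W m⁻² → T_e = 145.2 K.
For a single slab of emissivity ε, T_s⁴ = 2T_e⁴/(2−ε); thus T_s = 145.2·(1.905)^(1/4) = 170.5 K.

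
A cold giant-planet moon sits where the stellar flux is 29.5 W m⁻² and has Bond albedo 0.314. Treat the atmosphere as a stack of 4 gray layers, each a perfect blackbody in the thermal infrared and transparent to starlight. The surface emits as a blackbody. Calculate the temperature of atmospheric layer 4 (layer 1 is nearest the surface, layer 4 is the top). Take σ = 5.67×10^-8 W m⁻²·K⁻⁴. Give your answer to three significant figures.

The effective emission temperature is T_e = [S(1−α)/(4σ)]^¼ = 97.19 K.
The net upward flux σT_e⁴ is constant between every pair of levels, so T_k⁴ = (N+1−k)T_e⁴.
With k = 4: T_4 = (4+1−4)^¼·97.19 K = 97.19 K.

97.2 K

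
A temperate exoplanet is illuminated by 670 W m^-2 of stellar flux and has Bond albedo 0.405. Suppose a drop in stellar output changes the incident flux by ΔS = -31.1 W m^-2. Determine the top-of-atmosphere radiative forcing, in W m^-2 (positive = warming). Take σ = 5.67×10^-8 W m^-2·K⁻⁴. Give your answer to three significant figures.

Only a fraction (1−α) is absorbed and it's spread over 4πR², so ΔF = (1−α)ΔS/4 = -4.626 W m^-2.

-4.63 W m^-2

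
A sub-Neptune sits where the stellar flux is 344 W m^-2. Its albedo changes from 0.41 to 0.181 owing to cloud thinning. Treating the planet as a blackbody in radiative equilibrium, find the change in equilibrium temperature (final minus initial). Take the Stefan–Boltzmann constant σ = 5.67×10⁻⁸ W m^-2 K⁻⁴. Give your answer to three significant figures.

Before: T₁ = [344.0·0.59/(4σ)]^(1/4) = 173.0 K.
After:  T₂ = [344.0·0.819/(4σ)]^(1/4) = 187.7 K.
Change: 187.7 − 173.0 = 14.78 K.

14.8 K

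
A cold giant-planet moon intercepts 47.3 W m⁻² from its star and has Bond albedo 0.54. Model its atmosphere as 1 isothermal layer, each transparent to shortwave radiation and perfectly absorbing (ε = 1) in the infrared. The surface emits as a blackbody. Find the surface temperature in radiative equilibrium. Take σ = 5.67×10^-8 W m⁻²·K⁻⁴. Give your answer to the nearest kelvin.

118 K

The effective emission temperature is T_e = [S(1−α)/(4σ)]^¼ = 98.97 K.
For an N-layer opaque stack, T_s⁴ = (N+1)T_e⁴, hence T_s = (2)^(1/4)×98.97 K = 117.7 K.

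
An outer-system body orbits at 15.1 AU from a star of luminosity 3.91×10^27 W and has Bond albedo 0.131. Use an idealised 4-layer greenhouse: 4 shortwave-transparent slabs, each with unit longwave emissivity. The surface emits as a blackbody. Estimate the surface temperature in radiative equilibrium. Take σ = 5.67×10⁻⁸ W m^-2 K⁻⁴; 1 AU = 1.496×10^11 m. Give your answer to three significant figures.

185 K

d = 15.1 × 1.496×10^11 m = 2.259×10^12 m.
S = L/(4πd²) = 60.97 W m^-2.
OLR = S(1−α)/4 = 13.25 W m^-2; the top layer radiates at T_e = 123.6 K.
With N = 4 opaque layers, T_s = (N+1)^(1/4)·T_e = 5^(1/4)·123.6 = 184.9 K.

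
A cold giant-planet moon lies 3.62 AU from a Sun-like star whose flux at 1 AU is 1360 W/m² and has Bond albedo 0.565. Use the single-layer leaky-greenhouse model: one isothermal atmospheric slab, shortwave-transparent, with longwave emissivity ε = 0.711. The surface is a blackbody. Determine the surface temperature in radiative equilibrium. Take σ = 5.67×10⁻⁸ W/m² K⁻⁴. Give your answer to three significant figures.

133 K

Flux at the orbit: S = 1360/(3.62)² = 103.8 W/m².
The planet radiates to space at T_e = [S(1−α)/(4σ)]^(1/4) = 118.8 K.
The surface balance (absorbed SW + ε·downward IR = σT_s⁴) with T_a⁴ = T_s⁴/2 reduces to T_s = T_e·[2/(2−ε)]^¼ = 132.6 K.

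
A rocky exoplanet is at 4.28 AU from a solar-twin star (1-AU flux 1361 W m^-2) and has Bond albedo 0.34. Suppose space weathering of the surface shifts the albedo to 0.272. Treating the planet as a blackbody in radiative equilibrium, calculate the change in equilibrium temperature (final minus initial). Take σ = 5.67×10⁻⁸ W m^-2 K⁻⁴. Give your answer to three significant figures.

Flux at the orbit: S = 1361/(4.28)² = 74.30 W m^-2.
Initial: T₁ = [S(1−0.34)/(4σ)]^(1/4) = 121.3 K.
With α = 0.272, T₂ = 124.3 K.
ΔT = T₂ − T₁ = 3.009 K.

3.01 kelvin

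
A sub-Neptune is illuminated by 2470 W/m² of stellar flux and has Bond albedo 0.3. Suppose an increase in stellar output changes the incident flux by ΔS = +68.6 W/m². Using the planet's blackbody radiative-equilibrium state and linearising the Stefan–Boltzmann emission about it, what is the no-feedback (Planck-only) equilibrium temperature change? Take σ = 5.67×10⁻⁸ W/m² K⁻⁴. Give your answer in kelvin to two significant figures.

2.1 K

Unperturbed T_e = [2470·(1−0.3)/(4σ)]^¼ = 295.5 K.
ΔF = Δ[S(1−α)]/4 = (1−0.3)·+68.6/4 = 12.00 W/m².
The Planck feedback parameter is 4σT_e³ = 5.851 W/m²/K.
Hence the no-feedback warming is ΔF/(4σT_e³) = 2.05 K.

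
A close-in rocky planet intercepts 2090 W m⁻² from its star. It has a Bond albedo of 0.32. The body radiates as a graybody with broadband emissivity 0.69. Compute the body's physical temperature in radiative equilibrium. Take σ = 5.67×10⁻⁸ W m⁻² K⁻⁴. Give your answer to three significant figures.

309 K

Averaging over the sphere, the absorbed flux is S(1−α)/4 = 355.3 W m⁻².
Radiative balance εσT⁴ = 355.3 gives T = [355.3/(0.69·σ)]^(1/4) = 308.7 K.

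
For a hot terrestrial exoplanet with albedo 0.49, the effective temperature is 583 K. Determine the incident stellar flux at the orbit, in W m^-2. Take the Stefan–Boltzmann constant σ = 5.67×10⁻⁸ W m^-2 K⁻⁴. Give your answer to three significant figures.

From S(1−α)/4 = σT⁴: S = 4σT⁴/(1−α).
σT⁴ = 5.67×10⁻⁸·(583)⁴ = 6550 W m^-2.
So S = 4×6550/(1−0.49) = 51370 W m^-2.

51400 W m^-2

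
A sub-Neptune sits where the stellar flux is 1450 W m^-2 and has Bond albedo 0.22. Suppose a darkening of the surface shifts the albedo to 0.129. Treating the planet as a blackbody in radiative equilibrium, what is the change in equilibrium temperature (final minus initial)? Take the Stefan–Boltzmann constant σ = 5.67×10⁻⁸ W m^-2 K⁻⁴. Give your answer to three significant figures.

Before: T₁ = [1450·0.78/(4σ)]^(1/4) = 265.7 K.
After:  T₂ = [1450·0.871/(4σ)]^(1/4) = 273.2 K.
Change: 273.2 − 265.7 = 7.433 K.

7.43 K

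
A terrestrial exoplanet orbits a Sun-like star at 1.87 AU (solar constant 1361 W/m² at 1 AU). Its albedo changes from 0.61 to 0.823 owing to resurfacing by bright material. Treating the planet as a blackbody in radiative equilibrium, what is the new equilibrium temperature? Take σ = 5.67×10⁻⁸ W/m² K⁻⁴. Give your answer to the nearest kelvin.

132 kelvin

Irradiance scales as 1/d², so S = 1361 W/m² × (1/1.87)² = 389.2 W/m².
With the new albedo, S(1−α₂)/4 = 17.22 W/m², so T₂ = 132.0 K.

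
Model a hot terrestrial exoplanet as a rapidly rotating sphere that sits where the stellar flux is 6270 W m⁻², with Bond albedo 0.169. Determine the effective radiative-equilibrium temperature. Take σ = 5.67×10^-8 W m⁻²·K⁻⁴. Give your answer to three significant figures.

389 kelvin

Averaging over the sphere, the absorbed flux is S(1−α)/4 = 1303 W m⁻².
In equilibrium σT⁴ equals this, so T = 389.3 K.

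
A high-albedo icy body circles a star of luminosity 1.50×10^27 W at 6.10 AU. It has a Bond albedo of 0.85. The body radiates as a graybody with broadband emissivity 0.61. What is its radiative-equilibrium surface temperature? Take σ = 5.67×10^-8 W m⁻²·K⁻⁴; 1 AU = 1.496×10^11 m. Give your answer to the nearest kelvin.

Orbital distance: d = 6.10 AU = 9.126×10^11 m.
Spreading L over a sphere of radius d: S = 1.50×10^27/(4π·9.13×10^11²) = 143.3 W m⁻².
The planet absorbs (1−α)S over its disc πR² and re-emits over 4πR², so the mean absorbed flux is (1−0.85)·143.3/4 = 5.375 W m⁻².
Equating to εσT⁴ with ε = 0.61: T = (5.375/0.61σ)^(1/4) = 111.7 K.

112 K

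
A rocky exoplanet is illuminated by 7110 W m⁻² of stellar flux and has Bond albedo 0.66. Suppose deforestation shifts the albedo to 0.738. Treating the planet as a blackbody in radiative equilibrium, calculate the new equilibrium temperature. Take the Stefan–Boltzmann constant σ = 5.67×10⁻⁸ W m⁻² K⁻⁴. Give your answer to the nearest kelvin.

New equilibrium: T₂ = [(1−0.738)·7110/(4σ)]^(1/4) = 301.0 K.

301 kelvin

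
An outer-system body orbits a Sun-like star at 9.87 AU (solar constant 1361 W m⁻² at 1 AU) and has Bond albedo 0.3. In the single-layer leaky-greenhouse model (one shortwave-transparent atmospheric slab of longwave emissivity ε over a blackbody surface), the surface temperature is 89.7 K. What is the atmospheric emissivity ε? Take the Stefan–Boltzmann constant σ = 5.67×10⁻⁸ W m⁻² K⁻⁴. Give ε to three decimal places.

Flux at the orbit: S = 1361/(9.87)² = 13.97 W m⁻².
TOA balance gives T_e = 81.03 K.
Since (2−ε)/2 = (T_e/T_s)⁴ = 0.6661, ε = 0.6679.

0.668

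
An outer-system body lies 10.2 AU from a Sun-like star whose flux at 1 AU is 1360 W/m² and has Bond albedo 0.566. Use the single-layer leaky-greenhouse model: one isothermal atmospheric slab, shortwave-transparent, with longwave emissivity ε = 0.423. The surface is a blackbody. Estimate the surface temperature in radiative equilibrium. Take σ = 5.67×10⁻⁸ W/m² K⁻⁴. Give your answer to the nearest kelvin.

Flux at the orbit: S = 1360/(10.2)² = 13.07 W/m².
At the top of the atmosphere, σT_e⁴ = S(1−α)/4 = 1.418 W/m², giving T_e = 70.72 K.
The surface balance (absorbed SW + ε·downward IR = σT_s⁴) with T_a⁴ = T_s⁴/2 reduces to T_s = T_e·[2/(2−ε)]^¼ = 75.05 K.

75 K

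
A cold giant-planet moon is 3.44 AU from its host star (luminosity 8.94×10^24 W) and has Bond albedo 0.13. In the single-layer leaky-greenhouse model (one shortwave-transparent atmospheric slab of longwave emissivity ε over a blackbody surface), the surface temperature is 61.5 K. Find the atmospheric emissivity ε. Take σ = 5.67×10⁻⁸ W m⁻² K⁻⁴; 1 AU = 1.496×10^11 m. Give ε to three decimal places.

d = 3.44 × 1.496×10^11 m = 5.146×10^11 m.
Spreading L over a sphere of radius d: S = 8.94×10^24/(4π·5.15×10^11²) = 2.686 W m⁻².
Effective temperature: T_e = [S(1−α)/(4σ)]^(1/4) = 56.66 K.
T_s⁴ = T_e⁴·2/(2−ε) → ε = 2 − 2(T_e/T_s)⁴ = 2 − 2·(56.66/61.5)⁴ = 0.5594.

0.559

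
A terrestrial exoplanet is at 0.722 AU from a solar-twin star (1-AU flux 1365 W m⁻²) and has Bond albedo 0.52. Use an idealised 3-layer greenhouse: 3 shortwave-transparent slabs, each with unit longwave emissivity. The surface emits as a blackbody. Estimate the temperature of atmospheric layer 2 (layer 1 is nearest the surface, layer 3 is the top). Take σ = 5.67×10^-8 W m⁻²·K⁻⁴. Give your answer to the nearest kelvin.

Flux at the orbit: S = 1365/(0.722)² = 2619 W m⁻².
Top-of-atmosphere balance: σT_e⁴ = S(1−α)/4 = 314.2 W m⁻² → T_e = 272.8 K.
The net upward flux σT_e⁴ is constant between every pair of levels, so T_k⁴ = (N+1−k)T_e⁴.
T_2 = (2)^(1/4)·272.8 = 324.5 K.

324 K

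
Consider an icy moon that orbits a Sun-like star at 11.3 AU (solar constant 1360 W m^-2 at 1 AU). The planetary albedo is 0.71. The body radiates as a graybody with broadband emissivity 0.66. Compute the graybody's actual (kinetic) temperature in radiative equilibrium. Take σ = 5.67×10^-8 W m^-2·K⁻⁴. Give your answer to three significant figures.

67.4 K

Irradiance scales as 1/d², so S = 1360 W m^-2 × (1/11.3)² = 10.65 W m^-2.
Averaging over the sphere, the absorbed flux is S(1−α)/4 = 0.7722 W m^-2.
Equating to εσT⁴ with ε = 0.66: T = (0.7722/0.66σ)^(1/4) = 67.40 K.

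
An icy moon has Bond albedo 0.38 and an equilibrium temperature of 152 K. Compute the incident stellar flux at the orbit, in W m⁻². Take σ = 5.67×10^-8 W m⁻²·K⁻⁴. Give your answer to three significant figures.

From S(1−α)/4 = σT⁴: S = 4σT⁴/(1−α).
The emitted flux is σT⁴ = 30.27 W m⁻².
So S = 4×30.27/(1−0.38) = 195.3 W m⁻².

195 W m⁻²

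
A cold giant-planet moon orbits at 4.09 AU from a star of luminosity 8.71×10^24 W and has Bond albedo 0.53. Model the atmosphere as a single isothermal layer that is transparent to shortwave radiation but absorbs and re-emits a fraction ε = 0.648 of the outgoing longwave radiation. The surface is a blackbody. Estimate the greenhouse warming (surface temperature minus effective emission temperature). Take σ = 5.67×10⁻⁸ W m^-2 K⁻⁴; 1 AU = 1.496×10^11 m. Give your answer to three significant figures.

d = 4.09 × 1.496×10^11 m = 6.119×10^11 m.
S = L/(4πd²) = 1.851 W m^-2.
Effective emission temperature (TOA balance): σT_e⁴ = S(1−α)/4 = 0.2175 W m^-2 → T_e = 44.26 K.
The surface balance (absorbed SW + ε·downward IR = σT_s⁴) with T_a⁴ = T_s⁴/2 reduces to T_s = T_e·[2/(2−ε)]^¼ = 48.81 K.
The atmosphere warms the surface by 4.552 K.

4.55 K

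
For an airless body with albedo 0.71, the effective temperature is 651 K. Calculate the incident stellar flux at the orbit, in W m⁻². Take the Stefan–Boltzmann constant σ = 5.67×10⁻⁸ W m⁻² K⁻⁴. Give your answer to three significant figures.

Invert the energy balance for S: S = 4σT⁴/(1−α).
The emitted flux is σT⁴ = 10180 W m⁻².
S = 4·10180/0.29 = 1.405×10^5 W m⁻².

1.40×10^5 W m⁻²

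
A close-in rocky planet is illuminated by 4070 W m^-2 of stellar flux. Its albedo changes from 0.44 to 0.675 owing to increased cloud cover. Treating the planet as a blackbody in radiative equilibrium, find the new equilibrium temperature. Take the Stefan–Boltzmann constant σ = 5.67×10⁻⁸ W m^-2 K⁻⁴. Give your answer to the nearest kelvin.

276 K

T₂ = [S(1−α₂)/(4σ)]^(1/4) = [4070·0.325/(4σ)]^(1/4) = 276.3 K.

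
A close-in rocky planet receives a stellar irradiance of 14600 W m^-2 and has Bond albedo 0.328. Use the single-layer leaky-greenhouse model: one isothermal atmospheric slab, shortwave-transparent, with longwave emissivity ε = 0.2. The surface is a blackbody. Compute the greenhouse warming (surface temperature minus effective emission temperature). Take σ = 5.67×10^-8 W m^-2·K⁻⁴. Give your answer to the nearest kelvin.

12 K

At the top of the atmosphere, σT_e⁴ = S(1−α)/4 = 2453 W m^-2, giving T_e = 456.1 K.
The surface balance (absorbed SW + ε·downward IR = σT_s⁴) with T_a⁴ = T_s⁴/2 reduces to T_s = T_e·[2/(2−ε)]^¼ = 468.2 K.
T_s − T_e = 468.2 − 456.1 = 12.17 K.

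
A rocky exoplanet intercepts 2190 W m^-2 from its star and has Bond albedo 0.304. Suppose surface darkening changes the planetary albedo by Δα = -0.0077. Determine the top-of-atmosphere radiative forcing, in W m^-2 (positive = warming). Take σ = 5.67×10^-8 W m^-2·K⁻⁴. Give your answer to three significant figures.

TOA radiative forcing: ΔF = −S·Δα/4 = −2190·(-0.0077)/4 = 4.216 W m^-2.

4.22 W m^-2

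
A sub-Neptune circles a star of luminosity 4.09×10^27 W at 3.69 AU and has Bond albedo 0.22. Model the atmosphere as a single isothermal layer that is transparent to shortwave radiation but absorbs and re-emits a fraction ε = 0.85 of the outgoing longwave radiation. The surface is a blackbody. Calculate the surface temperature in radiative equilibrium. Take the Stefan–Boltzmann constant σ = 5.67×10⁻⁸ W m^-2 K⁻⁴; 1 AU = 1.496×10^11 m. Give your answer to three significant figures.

d = 3.69 × 1.496×10^11 m = 5.520×10^11 m.
Flux at the orbit: S = L/(4πd²) = 4.09×10^27/(4π·(5.52×10^11)²) = 1068 W m^-2.
Effective emission temperature (TOA balance): σT_e⁴ = S(1−α)/4 = 208.3 W m^-2 → T_e = 246.2 K.
Surface balance with a leaky layer gives σT_s⁴ = σT_e⁴·2/(2−ε), so T_s = T_e·[2/(2−0.85)]^(1/4) = 282.7 K.

283 K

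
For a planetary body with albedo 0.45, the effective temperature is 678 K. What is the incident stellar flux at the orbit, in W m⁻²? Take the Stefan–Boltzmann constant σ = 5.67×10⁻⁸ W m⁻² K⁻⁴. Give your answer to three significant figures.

87100 W m⁻²

Invert the energy balance for S: S = 4σT⁴/(1−α).
σT⁴ = 5.67×10⁻⁸·(678)⁴ = 11980 W m⁻².
So S = 4×11980/(1−0.45) = 87140 W m⁻².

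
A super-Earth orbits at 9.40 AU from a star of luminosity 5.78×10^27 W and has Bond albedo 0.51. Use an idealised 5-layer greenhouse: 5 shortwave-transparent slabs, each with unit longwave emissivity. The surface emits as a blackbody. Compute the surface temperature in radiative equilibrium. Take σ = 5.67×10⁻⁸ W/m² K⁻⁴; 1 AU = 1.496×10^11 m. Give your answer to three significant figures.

d = 9.40 × 1.496×10^11 m = 1.406×10^12 m.
S = L/(4πd²) = 232.6 W/m².
The effective emission temperature is T_e = [S(1−α)/(4σ)]^¼ = 149.7 K.
For an N-layer opaque stack, T_s⁴ = (N+1)T_e⁴, hence T_s = (6)^(1/4)×149.7 K = 234.3 K.

234 K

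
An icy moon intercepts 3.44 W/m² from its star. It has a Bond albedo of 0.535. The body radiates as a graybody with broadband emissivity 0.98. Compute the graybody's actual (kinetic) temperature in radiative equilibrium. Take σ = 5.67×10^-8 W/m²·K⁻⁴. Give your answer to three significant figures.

51.8 K

Absorbed flux (global mean): S(1−α)/4 = 3.440·0.465/4 = 0.3999 W/m².
Equating to εσT⁴ with ε = 0.98: T = (0.3999/0.98σ)^(1/4) = 51.79 K.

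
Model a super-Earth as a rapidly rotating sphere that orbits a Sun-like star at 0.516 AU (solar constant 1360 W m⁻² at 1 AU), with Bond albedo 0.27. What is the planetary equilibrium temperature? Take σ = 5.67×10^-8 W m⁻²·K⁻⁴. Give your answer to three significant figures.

Flux at the orbit: S = 1360/(0.516)² = 5108 W m⁻².
The planet absorbs (1−α)S over its disc πR² and re-emits over 4πR², so the mean absorbed flux is (1−0.27)·5108/4 = 932.2 W m⁻².
In equilibrium σT⁴ equals this, so T = 358.1 K.

358 K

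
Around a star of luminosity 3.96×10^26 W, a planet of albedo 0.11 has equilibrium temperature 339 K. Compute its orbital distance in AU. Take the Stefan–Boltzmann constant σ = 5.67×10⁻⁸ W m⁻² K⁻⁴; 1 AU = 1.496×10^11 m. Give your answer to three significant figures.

The flux needed for this T is 4σT⁴/(1−0.11) = 3366 W m⁻².
S = L/(4πd²) → d = √(L/4πS) = √(3.96×10^26/(4π·3366)) = 9.676×10^10 m = 0.6468 AU.

0.647 AU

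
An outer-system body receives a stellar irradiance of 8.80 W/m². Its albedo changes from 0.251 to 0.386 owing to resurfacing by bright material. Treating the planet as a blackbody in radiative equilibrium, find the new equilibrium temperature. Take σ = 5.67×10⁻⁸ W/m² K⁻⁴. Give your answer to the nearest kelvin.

T₂ = [S(1−α₂)/(4σ)]^(1/4) = [8.800·0.614/(4σ)]^(1/4) = 69.86 K.

70 kelvin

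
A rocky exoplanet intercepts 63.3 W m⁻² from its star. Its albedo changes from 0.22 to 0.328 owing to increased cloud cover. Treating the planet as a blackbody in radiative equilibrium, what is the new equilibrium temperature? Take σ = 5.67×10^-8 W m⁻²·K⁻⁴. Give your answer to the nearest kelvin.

117 K

With the new albedo, S(1−α₂)/4 = 10.63 W m⁻², so T₂ = 117.0 K.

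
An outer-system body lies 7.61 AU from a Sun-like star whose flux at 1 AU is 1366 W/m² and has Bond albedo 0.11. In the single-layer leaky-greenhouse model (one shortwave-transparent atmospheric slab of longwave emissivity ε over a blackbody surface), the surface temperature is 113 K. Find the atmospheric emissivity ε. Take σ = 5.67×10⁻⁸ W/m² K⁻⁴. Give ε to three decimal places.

Irradiance scales as 1/d², so S = 1366 W/m² × (1/7.61)² = 23.59 W/m².
Effective temperature: T_e = [S(1−α)/(4σ)]^(1/4) = 98.09 K.
Since (2−ε)/2 = (T_e/T_s)⁴ = 0.5677, ε = 0.8646.

0.865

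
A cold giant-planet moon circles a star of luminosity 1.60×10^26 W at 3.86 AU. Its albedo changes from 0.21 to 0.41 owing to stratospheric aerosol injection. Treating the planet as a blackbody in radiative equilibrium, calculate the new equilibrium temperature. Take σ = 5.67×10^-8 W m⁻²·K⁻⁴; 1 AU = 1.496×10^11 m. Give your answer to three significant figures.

99.8 K

d = 3.86 × 1.496×10^11 m = 5.775×10^11 m.
Flux at the orbit: S = L/(4πd²) = 1.60×10^26/(4π·(5.77×10^11)²) = 38.18 W m⁻².
New equilibrium: T₂ = [(1−0.41)·38.18/(4σ)]^(1/4) = 99.83 K.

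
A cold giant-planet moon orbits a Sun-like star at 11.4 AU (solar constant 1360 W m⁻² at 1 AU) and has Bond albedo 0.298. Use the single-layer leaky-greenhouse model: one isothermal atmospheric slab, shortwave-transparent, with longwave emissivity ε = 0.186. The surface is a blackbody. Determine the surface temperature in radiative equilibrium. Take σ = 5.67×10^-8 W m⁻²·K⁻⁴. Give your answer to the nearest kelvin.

77 kelvin

Irradiance scales as 1/d², so S = 1360 W m⁻² × (1/11.4)² = 10.46 W m⁻².
At the top of the atmosphere, σT_e⁴ = S(1−α)/4 = 1.837 W m⁻², giving T_e = 75.44 K.
For a single slab of emissivity ε, T_s⁴ = 2T_e⁴/(2−ε); thus T_s = 75.44·(1.103)^(1/4) = 77.30 K.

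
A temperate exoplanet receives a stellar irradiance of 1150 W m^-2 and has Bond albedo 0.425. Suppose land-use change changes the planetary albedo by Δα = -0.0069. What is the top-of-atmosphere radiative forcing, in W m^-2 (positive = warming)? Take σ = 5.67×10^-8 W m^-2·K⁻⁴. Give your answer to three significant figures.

TOA radiative forcing: ΔF = −S·Δα/4 = −1150·(-0.0069)/4 = 1.984 W m^-2.

1.98 W m^-2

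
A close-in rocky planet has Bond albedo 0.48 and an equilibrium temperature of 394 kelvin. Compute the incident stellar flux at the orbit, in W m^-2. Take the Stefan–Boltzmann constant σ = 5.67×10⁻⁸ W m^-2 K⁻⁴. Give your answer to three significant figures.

From S(1−α)/4 = σT⁴: S = 4σT⁴/(1−α).
σT⁴ = 5.67×10⁻⁸·(394)⁴ = 1366 W m^-2.
S = 4·1366/0.52 = 10510 W m^-2.

10500 W m^-2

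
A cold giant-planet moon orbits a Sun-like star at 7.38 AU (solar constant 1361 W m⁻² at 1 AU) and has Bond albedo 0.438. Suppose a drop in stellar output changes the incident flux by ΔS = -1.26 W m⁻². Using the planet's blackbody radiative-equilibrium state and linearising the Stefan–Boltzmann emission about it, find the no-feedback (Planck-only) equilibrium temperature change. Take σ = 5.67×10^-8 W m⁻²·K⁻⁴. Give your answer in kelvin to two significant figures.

Irradiance scales as 1/d², so S = 1361 W m⁻² × (1/7.38)² = 24.99 W m⁻².
The baseline emission temperature is T_e = 88.71 K.
TOA radiative forcing: ΔF = (1−α)ΔS/4 = 0.562·(-1.26)/4 = -0.1770 W m⁻².
The Planck feedback parameter is 4σT_e³ = 0.1583 W m⁻²/K.
So ΔT₀ = -0.1770/0.1583 = -1.12 K.

-1.1 K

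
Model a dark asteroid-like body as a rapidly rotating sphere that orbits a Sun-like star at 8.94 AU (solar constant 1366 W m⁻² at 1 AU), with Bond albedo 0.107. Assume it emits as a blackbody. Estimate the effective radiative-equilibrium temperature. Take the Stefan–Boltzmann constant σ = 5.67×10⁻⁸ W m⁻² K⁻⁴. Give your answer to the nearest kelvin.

By the inverse-square law, S = 1366/8.94² = 17.09 W m⁻².
Absorbed flux (global mean): S(1−α)/4 = 17.09·0.893/4 = 3.816 W m⁻².
Set σT⁴ = 3.816 → T = (3.816/σ)^(1/4) = 90.57 K.

91 kelvin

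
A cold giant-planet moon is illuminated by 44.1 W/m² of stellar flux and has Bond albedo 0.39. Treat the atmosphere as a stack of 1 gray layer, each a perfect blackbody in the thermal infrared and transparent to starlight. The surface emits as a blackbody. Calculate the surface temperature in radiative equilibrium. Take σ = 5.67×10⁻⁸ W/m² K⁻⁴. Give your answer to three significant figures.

124 K

OLR = S(1−α)/4 = 6.725 W/m²; the top layer radiates at T_e = 104.4 K.
With N = 1 opaque layers, T_s = (N+1)^(1/4)·T_e = 2^(1/4)·104.4 = 124.1 K.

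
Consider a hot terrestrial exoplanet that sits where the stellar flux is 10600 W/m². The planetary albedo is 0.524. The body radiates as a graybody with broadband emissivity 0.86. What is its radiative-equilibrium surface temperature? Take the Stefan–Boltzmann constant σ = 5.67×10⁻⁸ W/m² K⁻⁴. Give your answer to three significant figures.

Absorbed flux (global mean): S(1−α)/4 = 10600·0.476/4 = 1261 W/m².
Equating to εσT⁴ with ε = 0.86: T = (1261/0.86σ)^(1/4) = 401.0 K.

401 K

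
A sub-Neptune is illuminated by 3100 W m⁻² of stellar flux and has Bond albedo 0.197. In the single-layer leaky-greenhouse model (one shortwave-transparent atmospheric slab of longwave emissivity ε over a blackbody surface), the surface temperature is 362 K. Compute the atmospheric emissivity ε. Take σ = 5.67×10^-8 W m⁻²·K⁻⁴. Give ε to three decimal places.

Effective temperature: T_e = [S(1−α)/(4σ)]^(1/4) = 323.7 K.
Since (2−ε)/2 = (T_e/T_s)⁴ = 0.6391, ε = 0.7217.

0.722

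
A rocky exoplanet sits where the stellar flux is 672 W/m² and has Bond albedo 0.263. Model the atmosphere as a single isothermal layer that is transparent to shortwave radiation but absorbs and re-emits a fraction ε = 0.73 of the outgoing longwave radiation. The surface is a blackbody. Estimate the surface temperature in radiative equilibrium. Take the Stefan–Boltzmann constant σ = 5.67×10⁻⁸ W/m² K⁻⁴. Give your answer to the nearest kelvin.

242 K

The planet radiates to space at T_e = [S(1−α)/(4σ)]^(1/4) = 216.2 K.
For a single slab of emissivity ε, T_s⁴ = 2T_e⁴/(2−ε); thus T_s = 216.2·(1.575)^(1/4) = 242.2 K.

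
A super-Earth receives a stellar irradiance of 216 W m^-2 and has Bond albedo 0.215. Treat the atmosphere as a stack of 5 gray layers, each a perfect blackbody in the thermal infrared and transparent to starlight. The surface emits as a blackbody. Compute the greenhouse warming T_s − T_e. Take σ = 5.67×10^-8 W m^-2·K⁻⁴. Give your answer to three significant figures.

93.4 K

The effective emission temperature is T_e = [S(1−α)/(4σ)]^¼ = 165.4 K.
Surface: T_s = (6)^¼·T_e = 258.8 K.
Warming: T_s − T_e = 93.44 K.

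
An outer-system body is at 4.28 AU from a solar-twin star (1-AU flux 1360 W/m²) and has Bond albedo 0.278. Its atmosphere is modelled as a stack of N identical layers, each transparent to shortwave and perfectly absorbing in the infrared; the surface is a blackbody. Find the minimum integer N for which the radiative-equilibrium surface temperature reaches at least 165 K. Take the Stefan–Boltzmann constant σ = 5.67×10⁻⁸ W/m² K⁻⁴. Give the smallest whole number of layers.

3

Irradiance scales as 1/d², so S = 1360 W/m² × (1/4.28)² = 74.24 W/m².
OLR = S(1−α)/4 = 13.40 W/m²; the top layer radiates at T_e = 124.0 K.
T_s = (N+1)^(1/4)·T_e ≥ 165 K requires N+1 ≥ (T_s/T_e)⁴ = (165/124.0)⁴ = 3.136.
The minimum whole number is N = 3.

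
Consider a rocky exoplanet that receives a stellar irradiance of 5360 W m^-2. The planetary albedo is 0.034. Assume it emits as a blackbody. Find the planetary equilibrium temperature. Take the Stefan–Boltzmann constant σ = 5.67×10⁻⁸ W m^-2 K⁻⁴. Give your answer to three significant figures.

389 K

Absorbed flux (global mean): S(1−α)/4 = 5360·0.966/4 = 1294 W m^-2.
Set σT⁴ = 1294 → T = (1294/σ)^(1/4) = 388.7 K.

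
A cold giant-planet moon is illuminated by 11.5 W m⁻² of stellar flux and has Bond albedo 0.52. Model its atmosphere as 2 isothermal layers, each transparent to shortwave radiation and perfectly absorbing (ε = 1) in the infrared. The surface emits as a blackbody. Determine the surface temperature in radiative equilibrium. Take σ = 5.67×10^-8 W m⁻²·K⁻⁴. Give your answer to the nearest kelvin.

92 kelvin

Top-of-atmosphere balance: σT_e⁴ = S(1−α)/4 = 1.380 W m⁻² → T_e = 70.24 K.
Layer-by-layer balance gives σT_s⁴ = (N+1)σT_e⁴, so T_s = 3^¼·70.24 = 92.44 K.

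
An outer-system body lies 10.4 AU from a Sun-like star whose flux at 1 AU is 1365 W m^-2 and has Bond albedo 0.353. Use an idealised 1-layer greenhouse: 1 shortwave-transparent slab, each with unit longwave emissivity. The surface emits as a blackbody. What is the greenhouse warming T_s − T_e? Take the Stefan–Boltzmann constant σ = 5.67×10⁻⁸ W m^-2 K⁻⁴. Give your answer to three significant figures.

14.7 K

By the inverse-square law, S = 1365/10.4² = 12.62 W m^-2.
Top-of-atmosphere balance: σT_e⁴ = S(1−α)/4 = 2.041 W m^-2 → T_e = 77.46 K.
Surface: T_s = (2)^¼·T_e = 92.12 K.
So the greenhouse effect raises the surface by 92.12 − 77.46 = 14.66 K.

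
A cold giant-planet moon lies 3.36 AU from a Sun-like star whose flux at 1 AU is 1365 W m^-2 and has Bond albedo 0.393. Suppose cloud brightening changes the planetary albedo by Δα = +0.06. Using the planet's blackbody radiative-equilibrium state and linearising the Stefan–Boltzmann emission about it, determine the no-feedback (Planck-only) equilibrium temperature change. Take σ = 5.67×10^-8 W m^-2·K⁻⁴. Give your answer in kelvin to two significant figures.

Irradiance scales as 1/d², so S = 1365 W m^-2 × (1/3.36)² = 120.9 W m^-2.
The baseline emission temperature is T_e = 134.1 K.
ΔF = −(S/4)Δα = −(120.9/4)×(+0.06) = -1.814 W m^-2.
Planck response: λ_P = 4σT_e³ = 4·5.67×10⁻⁸·(134.1)³ = 0.5472 W m^-2/K.
Hence the no-feedback warming is ΔF/(4σT_e³) = -3.31 K.

-3.3 K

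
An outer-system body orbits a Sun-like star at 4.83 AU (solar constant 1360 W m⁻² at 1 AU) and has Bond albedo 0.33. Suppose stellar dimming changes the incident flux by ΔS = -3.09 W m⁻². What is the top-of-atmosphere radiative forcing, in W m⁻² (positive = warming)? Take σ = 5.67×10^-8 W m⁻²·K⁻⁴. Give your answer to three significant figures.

Flux at the orbit: S = 1360/(4.83)² = 58.30 W m⁻².
Only a fraction (1−α) is absorbed and it's spread over 4πR², so ΔF = (1−α)ΔS/4 = -0.5176 W m⁻².

-0.518 W m⁻²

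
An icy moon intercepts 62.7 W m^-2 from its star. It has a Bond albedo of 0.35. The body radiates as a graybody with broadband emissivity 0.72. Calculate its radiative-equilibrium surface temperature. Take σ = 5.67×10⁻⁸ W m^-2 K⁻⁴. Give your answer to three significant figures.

Absorbed flux (global mean): S(1−α)/4 = 62.70·0.65/4 = 10.19 W m^-2.
Radiative balance εσT⁴ = 10.19 gives T = [10.19/(0.72·σ)]^(1/4) = 125.7 K.

126 K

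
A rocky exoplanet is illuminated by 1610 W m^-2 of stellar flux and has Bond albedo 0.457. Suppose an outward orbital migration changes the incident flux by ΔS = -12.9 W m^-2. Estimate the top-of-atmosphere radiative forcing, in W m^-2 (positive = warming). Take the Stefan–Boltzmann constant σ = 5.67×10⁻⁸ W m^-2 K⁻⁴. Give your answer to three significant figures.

ΔF = Δ[S(1−α)]/4 = (1−0.457)·-12.9/4 = -1.751 W m^-2.

-1.75 W m^-2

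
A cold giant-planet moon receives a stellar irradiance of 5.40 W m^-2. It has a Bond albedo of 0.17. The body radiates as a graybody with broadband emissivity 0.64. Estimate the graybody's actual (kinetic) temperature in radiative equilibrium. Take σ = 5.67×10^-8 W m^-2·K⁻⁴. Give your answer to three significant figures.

74.5 kelvin

The planet absorbs (1−α)S over its disc πR² and re-emits over 4πR², so the mean absorbed flux is (1−0.17)·5.400/4 = 1.121 W m^-2.
Equating to εσT⁴ with ε = 0.64: T = (1.121/0.64σ)^(1/4) = 74.54 K.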